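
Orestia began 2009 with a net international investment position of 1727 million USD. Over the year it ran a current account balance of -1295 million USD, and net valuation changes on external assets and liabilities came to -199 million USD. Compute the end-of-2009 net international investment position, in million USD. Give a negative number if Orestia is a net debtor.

Change in NIIP = current account + net valuation change = -1295 + (-199) = -1494
End-of-year NIIP = 1727 + (-1494) = 233

233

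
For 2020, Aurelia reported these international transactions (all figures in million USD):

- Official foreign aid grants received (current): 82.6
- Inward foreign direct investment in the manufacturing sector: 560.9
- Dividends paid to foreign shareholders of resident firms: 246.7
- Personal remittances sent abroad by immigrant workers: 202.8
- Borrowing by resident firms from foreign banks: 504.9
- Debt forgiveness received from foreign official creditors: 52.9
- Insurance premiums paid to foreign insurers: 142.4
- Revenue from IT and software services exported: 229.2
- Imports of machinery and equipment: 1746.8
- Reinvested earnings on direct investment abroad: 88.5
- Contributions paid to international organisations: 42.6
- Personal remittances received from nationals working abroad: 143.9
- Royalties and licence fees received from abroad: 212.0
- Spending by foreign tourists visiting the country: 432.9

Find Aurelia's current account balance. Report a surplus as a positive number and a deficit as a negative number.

Goods: -1746.8
Services: 432.9 - 142.4 + 229.2 + 212.0 = 731.7
Primary income: -246.7 + 88.5 = -158.2
Secondary income: 82.6 - 42.6 - 202.8 + 143.9 = -18.9
Current account = (-1746.8) + 731.7 + (-158.2) + (-18.9) = -1192.2
(Excluded from the current account — financial account: inward foreign direct investment in the manufacturing sector 560.9, borrowing by resident firms from foreign banks 504.9; capital account: debt forgiveness received from foreign official creditors 52.9.)

-1192.2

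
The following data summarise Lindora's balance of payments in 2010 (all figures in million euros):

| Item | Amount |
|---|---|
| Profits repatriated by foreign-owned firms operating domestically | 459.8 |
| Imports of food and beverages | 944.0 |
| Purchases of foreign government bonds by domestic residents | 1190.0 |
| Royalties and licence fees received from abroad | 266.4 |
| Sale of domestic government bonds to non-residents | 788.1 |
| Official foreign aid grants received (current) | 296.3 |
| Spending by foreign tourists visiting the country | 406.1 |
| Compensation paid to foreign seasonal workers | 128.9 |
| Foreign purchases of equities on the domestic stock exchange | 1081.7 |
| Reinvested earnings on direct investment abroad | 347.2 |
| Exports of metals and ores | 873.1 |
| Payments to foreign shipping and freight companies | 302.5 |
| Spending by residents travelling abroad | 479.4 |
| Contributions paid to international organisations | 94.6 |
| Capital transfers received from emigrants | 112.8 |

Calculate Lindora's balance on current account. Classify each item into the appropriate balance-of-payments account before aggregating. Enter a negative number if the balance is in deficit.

Goods: -944.0 + 873.1 = -70.9
Services: 266.4 - 479.4 - 302.5 + 406.1 = -109.4
Primary income: -128.9 + 347.2 - 459.8 = -241.5
Secondary income: 296.3 - 94.6 = 201.7
Current account = (-70.9) + (-109.4) + (-241.5) + 201.7 = -220.1
(Excluded from the current account — financial account: purchases of foreign government bonds by domestic residents 1190.0, sale of domestic government bonds to non-residents 788.1, foreign purchases of equities on the domestic stock exchange 1081.7; capital account: capital transfers received from emigrants 112.8.)

-220.1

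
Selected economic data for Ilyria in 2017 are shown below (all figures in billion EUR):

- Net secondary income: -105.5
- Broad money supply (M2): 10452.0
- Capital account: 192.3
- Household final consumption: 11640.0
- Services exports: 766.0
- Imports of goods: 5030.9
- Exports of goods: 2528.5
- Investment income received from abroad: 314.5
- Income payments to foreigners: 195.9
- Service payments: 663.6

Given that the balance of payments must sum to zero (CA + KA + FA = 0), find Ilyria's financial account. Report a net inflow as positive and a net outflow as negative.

Goods balance = 2528.5 - 5030.9 = -2502.4
Services balance = 766.0 - 663.6 = 102.4
Trade balance (goods + services) = -2502.4 + 102.4 = -2400.0
Net primary income = 314.5 - 195.9 = 118.6
Net secondary income = -105.5
Current account = -2400.0 + 118.6 + (-105.5) = -2386.9
Financial account = -(-2386.9 + 192.3) = 2194.6

2194.6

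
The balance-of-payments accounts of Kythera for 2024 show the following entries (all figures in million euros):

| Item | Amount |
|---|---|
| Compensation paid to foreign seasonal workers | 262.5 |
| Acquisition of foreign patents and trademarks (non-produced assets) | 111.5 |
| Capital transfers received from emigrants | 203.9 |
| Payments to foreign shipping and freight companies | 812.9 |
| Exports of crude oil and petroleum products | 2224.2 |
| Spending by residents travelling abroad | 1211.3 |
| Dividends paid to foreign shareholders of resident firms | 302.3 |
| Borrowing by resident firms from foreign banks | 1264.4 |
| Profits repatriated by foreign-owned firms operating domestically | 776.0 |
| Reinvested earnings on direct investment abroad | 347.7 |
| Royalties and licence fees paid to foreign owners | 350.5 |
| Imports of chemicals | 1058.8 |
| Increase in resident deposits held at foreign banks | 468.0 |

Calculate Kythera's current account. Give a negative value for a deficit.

Goods: -1058.8 + 2224.2 = 1165.4
Services: -1211.3 - 812.9 - 350.5 = -2374.7
Primary income: 347.7 - 262.5 - 776.0 - 302.3 = -993.1
Current account = 1165.4 + (-2374.7) + (-993.1) = -2202.4
(Excluded from the current account — capital account: acquisition of foreign patents and trademarks (non-produced assets) 111.5, capital transfers received from emigrants 203.9; financial account: borrowing by resident firms from foreign banks 1264.4, increase in resident deposits held at foreign banks 468.0.)

-2202.4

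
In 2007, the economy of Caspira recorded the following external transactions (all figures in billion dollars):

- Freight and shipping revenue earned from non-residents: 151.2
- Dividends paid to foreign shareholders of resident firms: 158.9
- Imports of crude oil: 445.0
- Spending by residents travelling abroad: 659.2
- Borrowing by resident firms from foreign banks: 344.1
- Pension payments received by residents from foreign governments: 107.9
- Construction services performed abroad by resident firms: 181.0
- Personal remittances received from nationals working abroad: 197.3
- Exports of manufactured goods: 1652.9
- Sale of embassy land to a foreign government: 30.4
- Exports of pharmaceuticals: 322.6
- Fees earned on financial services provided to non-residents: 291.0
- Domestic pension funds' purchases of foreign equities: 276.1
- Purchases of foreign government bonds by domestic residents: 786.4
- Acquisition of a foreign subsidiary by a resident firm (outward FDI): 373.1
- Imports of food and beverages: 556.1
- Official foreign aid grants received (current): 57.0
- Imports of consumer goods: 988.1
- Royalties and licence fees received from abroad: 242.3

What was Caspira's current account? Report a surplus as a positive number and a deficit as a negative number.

395.9

Goods: 322.6 + 1652.9 - 988.1 - 556.1 - 445.0 = -13.7
Services: -659.2 + 181.0 + 151.2 + 242.3 + 291.0 = 206.3
Primary income: -158.9
Secondary income: 107.9 + 197.3 + 57.0 = 362.2
Current account = (-13.7) + 206.3 + (-158.9) + 362.2 = 395.9
(Excluded from the current account — financial account: borrowing by resident firms from foreign banks 344.1, domestic pension funds' purchases of foreign equities 276.1, purchases of foreign government bonds by domestic residents 786.4, acquisition of a foreign subsidiary by a resident firm (outward FDI) 373.1; capital account: sale of embassy land to a foreign government 30.4.)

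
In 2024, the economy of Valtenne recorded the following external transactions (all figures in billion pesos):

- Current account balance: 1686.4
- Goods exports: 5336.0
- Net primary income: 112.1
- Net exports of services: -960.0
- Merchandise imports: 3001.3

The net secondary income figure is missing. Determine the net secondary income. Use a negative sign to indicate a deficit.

Current account = goods balance + services balance + net primary income + net secondary income
Sum of the known components = 1486.8
Net secondary income = CA - (known components) = 1686.4 - 1486.8 = 199.6

199.6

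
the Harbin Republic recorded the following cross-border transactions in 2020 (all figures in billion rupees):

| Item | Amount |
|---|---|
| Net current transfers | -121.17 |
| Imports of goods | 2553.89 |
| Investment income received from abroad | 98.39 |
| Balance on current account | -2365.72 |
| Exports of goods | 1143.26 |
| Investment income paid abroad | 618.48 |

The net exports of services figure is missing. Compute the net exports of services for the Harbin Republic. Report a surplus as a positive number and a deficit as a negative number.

Current account = goods balance + services balance + net primary income + net secondary income
Sum of the known components = -2051.89
Net exports of services = CA - (known components) = -2365.72 - (-2051.89) = -313.83

-313.83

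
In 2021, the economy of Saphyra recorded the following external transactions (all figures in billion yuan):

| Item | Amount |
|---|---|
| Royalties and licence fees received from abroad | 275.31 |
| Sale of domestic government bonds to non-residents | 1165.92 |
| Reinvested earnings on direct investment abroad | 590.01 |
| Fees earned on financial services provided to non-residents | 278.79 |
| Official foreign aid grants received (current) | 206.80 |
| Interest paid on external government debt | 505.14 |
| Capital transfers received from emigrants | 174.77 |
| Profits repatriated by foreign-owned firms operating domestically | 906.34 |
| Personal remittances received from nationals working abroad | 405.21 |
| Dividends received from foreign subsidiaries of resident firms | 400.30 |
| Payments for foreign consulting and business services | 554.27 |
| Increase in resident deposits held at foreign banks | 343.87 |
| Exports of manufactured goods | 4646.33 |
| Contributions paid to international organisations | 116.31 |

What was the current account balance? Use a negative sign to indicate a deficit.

Goods: 4646.33
Services: 275.31 + 278.79 - 554.27 = -0.17
Primary income: 400.30 - 505.14 + 590.01 - 906.34 = -421.17
Secondary income: -116.31 + 206.80 + 405.21 = 495.70
Current account = 4646.33 + (-0.17) + (-421.17) + 495.70 = 4720.69
(Excluded from the current account — financial account: sale of domestic government bonds to non-residents 1165.92, increase in resident deposits held at foreign banks 343.87; capital account: capital transfers received from emigrants 174.77.)

4720.69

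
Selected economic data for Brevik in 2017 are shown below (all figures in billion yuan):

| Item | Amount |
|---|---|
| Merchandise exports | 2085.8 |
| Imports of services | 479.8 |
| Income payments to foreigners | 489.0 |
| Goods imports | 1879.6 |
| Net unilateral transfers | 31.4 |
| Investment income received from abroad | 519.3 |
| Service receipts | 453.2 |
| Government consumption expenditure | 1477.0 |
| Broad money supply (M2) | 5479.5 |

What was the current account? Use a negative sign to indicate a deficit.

Goods balance = 2085.8 - 1879.6 = 206.2
Services balance = 453.2 - 479.8 = -26.6
Trade balance (goods + services) = 206.2 + (-26.6) = 179.6
Net primary income = 519.3 - 489.0 = 30.3
Net secondary income = 31.4
Current account = 179.6 + 30.3 + 31.4 = 241.3

241.3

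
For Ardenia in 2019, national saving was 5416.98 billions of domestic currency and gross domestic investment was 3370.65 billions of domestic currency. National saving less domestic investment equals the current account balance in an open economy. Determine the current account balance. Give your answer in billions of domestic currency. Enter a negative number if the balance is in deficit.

2046.33

CA = S - I = 5416.98 - 3370.65 = 2046.33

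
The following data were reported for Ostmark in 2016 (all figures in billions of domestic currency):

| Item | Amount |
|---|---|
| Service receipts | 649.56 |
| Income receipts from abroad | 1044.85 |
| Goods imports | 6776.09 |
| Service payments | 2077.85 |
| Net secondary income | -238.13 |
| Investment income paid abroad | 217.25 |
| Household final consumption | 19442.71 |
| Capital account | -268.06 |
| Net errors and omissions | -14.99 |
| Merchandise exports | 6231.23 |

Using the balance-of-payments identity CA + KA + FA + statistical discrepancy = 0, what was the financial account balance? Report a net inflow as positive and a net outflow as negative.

Goods balance = 6231.23 - 6776.09 = -544.86
Services balance = 649.56 - 2077.85 = -1428.29
Trade balance (goods + services) = -544.86 + (-1428.29) = -1973.15
Net primary income = 1044.85 - 217.25 = 827.60
Net secondary income = -238.13
Current account = -1973.15 + 827.60 + (-238.13) = -1383.68
Financial account = -(-1383.68 + (-268.06) + (-14.99)) = 1666.73

1666.73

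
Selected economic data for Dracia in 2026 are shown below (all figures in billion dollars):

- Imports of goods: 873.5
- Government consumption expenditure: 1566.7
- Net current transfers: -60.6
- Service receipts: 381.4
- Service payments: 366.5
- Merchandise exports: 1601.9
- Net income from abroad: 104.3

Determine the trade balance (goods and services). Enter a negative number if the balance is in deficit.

743.3

Goods balance = 1601.9 - 873.5 = 728.4
Services balance = 381.4 - 366.5 = 14.9
Trade balance (goods + services) = 728.4 + 14.9 = 743.3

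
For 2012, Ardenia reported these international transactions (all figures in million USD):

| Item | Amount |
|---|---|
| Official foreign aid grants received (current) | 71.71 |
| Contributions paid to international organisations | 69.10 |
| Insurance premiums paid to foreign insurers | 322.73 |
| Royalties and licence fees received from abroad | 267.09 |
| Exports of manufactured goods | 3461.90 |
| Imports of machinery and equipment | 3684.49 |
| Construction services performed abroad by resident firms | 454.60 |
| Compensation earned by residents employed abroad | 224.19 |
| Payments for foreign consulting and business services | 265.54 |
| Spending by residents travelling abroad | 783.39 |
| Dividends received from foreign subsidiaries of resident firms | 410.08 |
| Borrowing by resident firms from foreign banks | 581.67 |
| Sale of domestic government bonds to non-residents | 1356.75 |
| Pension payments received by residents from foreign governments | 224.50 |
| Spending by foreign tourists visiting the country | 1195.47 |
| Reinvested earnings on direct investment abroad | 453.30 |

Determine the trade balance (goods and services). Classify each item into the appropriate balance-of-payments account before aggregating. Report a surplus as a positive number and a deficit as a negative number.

322.91

Goods: -3684.49 + 3461.90 = -222.59
Services: 1195.47 - 322.73 - 265.54 + 454.60 + 267.09 - 783.39 = 545.50
Trade balance = -222.59 + 545.50 = 322.91
(Excluded from the trade balance — secondary income: official foreign aid grants received (current) 71.71, contributions paid to international organisations 69.10, pension payments received by residents from foreign governments 224.50; primary income: compensation earned by residents employed abroad 224.19, dividends received from foreign subsidiaries of resident firms 410.08, reinvested earnings on direct investment abroad 453.30; financial account: borrowing by resident firms from foreign banks 581.67, sale of domestic government bonds to non-residents 1356.75.)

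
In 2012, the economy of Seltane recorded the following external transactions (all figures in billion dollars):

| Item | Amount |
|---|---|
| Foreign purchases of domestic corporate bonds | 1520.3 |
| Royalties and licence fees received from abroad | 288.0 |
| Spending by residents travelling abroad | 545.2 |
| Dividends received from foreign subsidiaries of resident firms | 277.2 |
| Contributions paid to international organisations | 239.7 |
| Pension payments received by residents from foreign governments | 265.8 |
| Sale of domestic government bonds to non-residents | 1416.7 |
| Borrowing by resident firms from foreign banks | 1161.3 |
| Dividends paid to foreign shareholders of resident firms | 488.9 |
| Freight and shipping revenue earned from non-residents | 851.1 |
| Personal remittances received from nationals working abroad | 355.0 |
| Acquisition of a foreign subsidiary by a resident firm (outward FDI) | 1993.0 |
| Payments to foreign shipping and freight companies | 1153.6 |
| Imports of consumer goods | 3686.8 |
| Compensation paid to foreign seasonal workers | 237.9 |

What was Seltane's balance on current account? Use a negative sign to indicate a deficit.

Goods: -3686.8
Services: 288.0 + 851.1 - 545.2 - 1153.6 = -559.7
Primary income: 277.2 - 237.9 - 488.9 = -449.6
Secondary income: 265.8 - 239.7 + 355.0 = 381.1
Current account = (-3686.8) + (-559.7) + (-449.6) + 381.1 = -4315.0
(Excluded from the current account — financial account: foreign purchases of domestic corporate bonds 1520.3, sale of domestic government bonds to non-residents 1416.7, borrowing by resident firms from foreign banks 1161.3, acquisition of a foreign subsidiary by a resident firm (outward FDI) 1993.0.)

-4315.0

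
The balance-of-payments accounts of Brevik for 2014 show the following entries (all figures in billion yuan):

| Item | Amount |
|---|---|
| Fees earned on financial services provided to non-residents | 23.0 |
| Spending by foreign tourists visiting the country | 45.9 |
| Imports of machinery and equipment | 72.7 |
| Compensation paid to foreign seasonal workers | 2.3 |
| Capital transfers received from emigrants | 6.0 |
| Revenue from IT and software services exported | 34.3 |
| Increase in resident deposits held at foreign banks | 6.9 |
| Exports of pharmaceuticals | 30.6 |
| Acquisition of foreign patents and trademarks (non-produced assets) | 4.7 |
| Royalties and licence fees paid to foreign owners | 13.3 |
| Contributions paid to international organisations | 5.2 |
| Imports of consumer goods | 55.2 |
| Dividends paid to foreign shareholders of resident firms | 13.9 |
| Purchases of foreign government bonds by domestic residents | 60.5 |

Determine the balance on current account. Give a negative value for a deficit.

Goods: -72.7 - 55.2 + 30.6 = -97.3
Services: 23.0 + 45.9 + 34.3 - 13.3 = 89.9
Primary income: -2.3 - 13.9 = -16.2
Secondary income: -5.2
Current account = (-97.3) + 89.9 + (-16.2) + (-5.2) = -28.8
(Excluded from the current account — capital account: capital transfers received from emigrants 6.0, acquisition of foreign patents and trademarks (non-produced assets) 4.7; financial account: increase in resident deposits held at foreign banks 6.9, purchases of foreign government bonds by domestic residents 60.5.)

-28.8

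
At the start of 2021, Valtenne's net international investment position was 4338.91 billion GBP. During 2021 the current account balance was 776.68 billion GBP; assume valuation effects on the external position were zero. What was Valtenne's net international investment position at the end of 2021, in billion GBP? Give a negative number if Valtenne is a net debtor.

With no valuation effects, change in NIIP = current account = 776.68
End-of-year NIIP = 4338.91 + 776.68 = 5115.59

5115.59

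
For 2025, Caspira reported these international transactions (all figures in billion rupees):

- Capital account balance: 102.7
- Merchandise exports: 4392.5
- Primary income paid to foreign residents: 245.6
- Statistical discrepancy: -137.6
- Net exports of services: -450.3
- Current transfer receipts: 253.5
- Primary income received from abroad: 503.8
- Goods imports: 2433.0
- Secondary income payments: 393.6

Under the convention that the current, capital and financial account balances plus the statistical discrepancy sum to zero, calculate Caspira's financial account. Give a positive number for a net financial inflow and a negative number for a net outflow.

Goods balance = 4392.5 - 2433.0 = 1959.5
Services balance = -450.3
Trade balance (goods + services) = 1959.5 + (-450.3) = 1509.2
Net primary income = 503.8 - 245.6 = 258.2
Net secondary income = 253.5 - 393.6 = -140.1
Current account = 1509.2 + 258.2 + (-140.1) = 1627.3
Financial account = -(1627.3 + 102.7 + (-137.6)) = -1592.4

-1592.4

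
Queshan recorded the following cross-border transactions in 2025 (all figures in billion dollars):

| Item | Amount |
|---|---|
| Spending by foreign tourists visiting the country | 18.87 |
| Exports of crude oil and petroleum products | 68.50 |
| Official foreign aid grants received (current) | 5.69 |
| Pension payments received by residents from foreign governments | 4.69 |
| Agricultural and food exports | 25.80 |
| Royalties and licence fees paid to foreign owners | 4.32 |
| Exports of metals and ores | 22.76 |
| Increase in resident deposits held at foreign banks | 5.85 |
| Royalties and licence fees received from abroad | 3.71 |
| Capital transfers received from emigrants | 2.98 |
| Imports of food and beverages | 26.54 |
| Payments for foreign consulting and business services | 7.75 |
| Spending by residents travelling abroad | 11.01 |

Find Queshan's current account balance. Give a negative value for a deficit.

100.40

Goods: 22.76 - 26.54 + 25.80 + 68.50 = 90.52
Services: 18.87 - 7.75 - 11.01 - 4.32 + 3.71 = -0.50
Secondary income: 5.69 + 4.69 = 10.38
Current account = 90.52 + (-0.50) + 10.38 = 100.40
(Excluded from the current account — financial account: increase in resident deposits held at foreign banks 5.85; capital account: capital transfers received from emigrants 2.98.)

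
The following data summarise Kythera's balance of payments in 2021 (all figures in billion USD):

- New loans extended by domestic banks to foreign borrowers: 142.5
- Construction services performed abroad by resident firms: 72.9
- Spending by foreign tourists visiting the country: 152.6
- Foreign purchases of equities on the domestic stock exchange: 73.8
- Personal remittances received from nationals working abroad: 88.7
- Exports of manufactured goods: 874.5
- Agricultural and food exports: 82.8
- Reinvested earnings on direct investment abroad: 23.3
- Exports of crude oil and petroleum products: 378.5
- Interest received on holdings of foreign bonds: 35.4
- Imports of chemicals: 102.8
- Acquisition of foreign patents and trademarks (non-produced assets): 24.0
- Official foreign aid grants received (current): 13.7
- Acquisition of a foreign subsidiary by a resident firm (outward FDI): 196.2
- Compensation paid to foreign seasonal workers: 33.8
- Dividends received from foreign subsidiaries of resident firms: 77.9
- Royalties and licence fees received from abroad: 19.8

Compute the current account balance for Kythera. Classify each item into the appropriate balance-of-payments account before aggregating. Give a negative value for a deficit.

Goods: -102.8 + 874.5 + 82.8 + 378.5 = 1233.0
Services: 152.6 + 19.8 + 72.9 = 245.3
Primary income: 35.4 - 33.8 + 77.9 + 23.3 = 102.8
Secondary income: 88.7 + 13.7 = 102.4
Current account = 1233.0 + 245.3 + 102.8 + 102.4 = 1683.5
(Excluded from the current account — financial account: new loans extended by domestic banks to foreign borrowers 142.5, foreign purchases of equities on the domestic stock exchange 73.8, acquisition of a foreign subsidiary by a resident firm (outward FDI) 196.2; capital account: acquisition of foreign patents and trademarks (non-produced assets) 24.0.)

1683.5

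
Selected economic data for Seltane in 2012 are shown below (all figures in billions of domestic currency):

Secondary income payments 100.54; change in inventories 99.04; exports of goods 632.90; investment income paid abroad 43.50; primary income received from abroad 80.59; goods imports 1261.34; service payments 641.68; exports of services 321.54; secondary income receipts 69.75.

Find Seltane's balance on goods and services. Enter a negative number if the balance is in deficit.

Goods balance = 632.90 - 1261.34 = -628.44
Services balance = 321.54 - 641.68 = -320.14
Trade balance (goods + services) = -628.44 + (-320.14) = -948.58

-948.58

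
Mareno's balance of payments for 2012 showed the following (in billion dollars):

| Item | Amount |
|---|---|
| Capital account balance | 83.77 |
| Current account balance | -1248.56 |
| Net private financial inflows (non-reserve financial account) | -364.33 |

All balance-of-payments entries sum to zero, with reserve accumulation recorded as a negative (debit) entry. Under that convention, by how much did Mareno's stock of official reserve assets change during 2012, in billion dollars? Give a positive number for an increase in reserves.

Official reserve transactions balance = -((-1248.56) + 83.77 + (-364.33)) = 1529.12
An accumulation of reserves is recorded as a debit (negative entry), so the change in the stock of reserves is the negative of that balance.
Change in official reserves = -(1529.12) = -1529.12

-1529.12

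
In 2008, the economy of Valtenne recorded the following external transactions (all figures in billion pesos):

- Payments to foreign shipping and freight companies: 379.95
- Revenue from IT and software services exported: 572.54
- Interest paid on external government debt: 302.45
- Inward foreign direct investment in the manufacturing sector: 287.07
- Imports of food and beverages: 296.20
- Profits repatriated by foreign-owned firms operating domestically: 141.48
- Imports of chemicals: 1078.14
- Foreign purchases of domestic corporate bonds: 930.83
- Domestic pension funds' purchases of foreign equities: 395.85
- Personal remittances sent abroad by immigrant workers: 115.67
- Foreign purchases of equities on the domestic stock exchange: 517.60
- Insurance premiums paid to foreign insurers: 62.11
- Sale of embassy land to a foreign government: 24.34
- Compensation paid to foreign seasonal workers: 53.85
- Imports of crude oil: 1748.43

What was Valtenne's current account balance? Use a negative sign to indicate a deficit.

-3605.74

Goods: -1078.14 - 296.20 - 1748.43 = -3122.77
Services: -379.95 + 572.54 - 62.11 = 130.48
Primary income: -53.85 - 302.45 - 141.48 = -497.78
Secondary income: -115.67
Current account = (-3122.77) + 130.48 + (-497.78) + (-115.67) = -3605.74
(Excluded from the current account — financial account: inward foreign direct investment in the manufacturing sector 287.07, foreign purchases of domestic corporate bonds 930.83, domestic pension funds' purchases of foreign equities 395.85, foreign purchases of equities on the domestic stock exchange 517.60; capital account: sale of embassy land to a foreign government 24.34.)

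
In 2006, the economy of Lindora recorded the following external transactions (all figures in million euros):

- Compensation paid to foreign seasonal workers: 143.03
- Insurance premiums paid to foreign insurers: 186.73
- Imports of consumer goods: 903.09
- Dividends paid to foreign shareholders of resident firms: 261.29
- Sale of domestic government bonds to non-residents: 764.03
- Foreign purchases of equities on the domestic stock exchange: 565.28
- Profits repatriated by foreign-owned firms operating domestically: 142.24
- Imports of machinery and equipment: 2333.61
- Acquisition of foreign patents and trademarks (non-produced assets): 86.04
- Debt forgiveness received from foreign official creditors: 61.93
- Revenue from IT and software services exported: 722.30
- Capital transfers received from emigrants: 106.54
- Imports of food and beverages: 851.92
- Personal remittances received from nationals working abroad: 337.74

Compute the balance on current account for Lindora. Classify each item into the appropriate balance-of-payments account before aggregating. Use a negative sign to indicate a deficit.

-3761.87

Goods: -903.09 - 851.92 - 2333.61 = -4088.62
Services: -186.73 + 722.30 = 535.57
Primary income: -142.24 - 143.03 - 261.29 = -546.56
Secondary income: 337.74
Current account = (-4088.62) + 535.57 + (-546.56) + 337.74 = -3761.87
(Excluded from the current account — financial account: sale of domestic government bonds to non-residents 764.03, foreign purchases of equities on the domestic stock exchange 565.28; capital account: acquisition of foreign patents and trademarks (non-produced assets) 86.04, debt forgiveness received from foreign official creditors 61.93, capital transfers received from emigrants 106.54.)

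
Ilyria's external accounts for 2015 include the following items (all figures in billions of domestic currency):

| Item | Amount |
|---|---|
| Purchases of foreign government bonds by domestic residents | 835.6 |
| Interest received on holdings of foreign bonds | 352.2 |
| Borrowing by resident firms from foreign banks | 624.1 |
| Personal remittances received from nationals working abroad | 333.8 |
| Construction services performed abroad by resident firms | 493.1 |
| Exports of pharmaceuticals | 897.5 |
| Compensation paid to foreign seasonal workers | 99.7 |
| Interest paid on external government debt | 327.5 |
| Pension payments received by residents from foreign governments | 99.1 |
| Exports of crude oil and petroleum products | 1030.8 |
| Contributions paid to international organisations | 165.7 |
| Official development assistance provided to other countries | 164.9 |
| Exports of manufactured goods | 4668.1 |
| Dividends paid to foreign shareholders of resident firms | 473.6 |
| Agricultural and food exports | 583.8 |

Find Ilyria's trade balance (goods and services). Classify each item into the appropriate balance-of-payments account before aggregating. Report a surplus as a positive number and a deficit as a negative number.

7673.3

Goods: 583.8 + 1030.8 + 897.5 + 4668.1 = 7180.2
Services: 493.1
Trade balance = 7180.2 + 493.1 = 7673.3
(Excluded from the trade balance — financial account: purchases of foreign government bonds by domestic residents 835.6, borrowing by resident firms from foreign banks 624.1; primary income: interest received on holdings of foreign bonds 352.2, compensation paid to foreign seasonal workers 99.7, interest paid on external government debt 327.5, dividends paid to foreign shareholders of resident firms 473.6; secondary income: personal remittances received from nationals working abroad 333.8, pension payments received by residents from foreign governments 99.1, contributions paid to international organisations 165.7, official development assistance provided to other countries 164.9.)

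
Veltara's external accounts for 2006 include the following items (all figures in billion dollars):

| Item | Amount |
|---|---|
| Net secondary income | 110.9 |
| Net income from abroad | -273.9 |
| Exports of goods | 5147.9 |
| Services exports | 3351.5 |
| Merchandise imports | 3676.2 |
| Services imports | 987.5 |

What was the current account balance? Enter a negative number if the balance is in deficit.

Goods balance = 5147.9 - 3676.2 = 1471.7
Services balance = 3351.5 - 987.5 = 2364.0
Trade balance (goods + services) = 1471.7 + 2364.0 = 3835.7
Net primary income = -273.9
Net secondary income = 110.9
Current account = 3835.7 + (-273.9) + 110.9 = 3672.7

3672.7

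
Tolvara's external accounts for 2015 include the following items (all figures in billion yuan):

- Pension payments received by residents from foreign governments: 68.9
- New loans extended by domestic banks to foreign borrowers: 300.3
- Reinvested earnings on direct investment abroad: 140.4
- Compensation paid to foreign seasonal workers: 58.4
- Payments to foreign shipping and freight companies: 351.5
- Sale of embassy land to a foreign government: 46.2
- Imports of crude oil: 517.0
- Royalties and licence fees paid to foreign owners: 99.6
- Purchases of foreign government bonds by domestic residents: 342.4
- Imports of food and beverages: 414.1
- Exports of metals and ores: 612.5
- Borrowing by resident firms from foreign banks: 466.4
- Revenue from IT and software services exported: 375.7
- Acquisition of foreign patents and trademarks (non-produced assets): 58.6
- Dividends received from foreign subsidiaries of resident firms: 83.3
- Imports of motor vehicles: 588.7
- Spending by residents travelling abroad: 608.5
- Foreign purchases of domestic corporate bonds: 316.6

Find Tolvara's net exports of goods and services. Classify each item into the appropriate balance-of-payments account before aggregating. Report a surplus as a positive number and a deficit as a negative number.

Goods: -414.1 - 517.0 - 588.7 + 612.5 = -907.3
Services: -99.6 - 351.5 - 608.5 + 375.7 = -683.9
Trade balance = -907.3 + (-683.9) = -1591.2
(Excluded from the trade balance — secondary income: pension payments received by residents from foreign governments 68.9; financial account: new loans extended by domestic banks to foreign borrowers 300.3, purchases of foreign government bonds by domestic residents 342.4, borrowing by resident firms from foreign banks 466.4, foreign purchases of domestic corporate bonds 316.6; primary income: reinvested earnings on direct investment abroad 140.4, compensation paid to foreign seasonal workers 58.4, dividends received from foreign subsidiaries of resident firms 83.3; capital account: sale of embassy land to a foreign government 46.2, acquisition of foreign patents and trademarks (non-produced assets) 58.6.)

-1591.2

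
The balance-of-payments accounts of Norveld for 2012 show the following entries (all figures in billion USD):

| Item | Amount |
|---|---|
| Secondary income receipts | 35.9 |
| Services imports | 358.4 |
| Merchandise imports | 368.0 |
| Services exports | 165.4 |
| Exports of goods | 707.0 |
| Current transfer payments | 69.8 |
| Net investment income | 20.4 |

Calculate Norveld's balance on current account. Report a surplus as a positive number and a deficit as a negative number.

132.5

Goods balance = 707.0 - 368.0 = 339.0
Services balance = 165.4 - 358.4 = -193.0
Trade balance (goods + services) = 339.0 + (-193.0) = 146.0
Net primary income = 20.4
Net secondary income = 35.9 - 69.8 = -33.9
Current account = 146.0 + 20.4 + (-33.9) = 132.5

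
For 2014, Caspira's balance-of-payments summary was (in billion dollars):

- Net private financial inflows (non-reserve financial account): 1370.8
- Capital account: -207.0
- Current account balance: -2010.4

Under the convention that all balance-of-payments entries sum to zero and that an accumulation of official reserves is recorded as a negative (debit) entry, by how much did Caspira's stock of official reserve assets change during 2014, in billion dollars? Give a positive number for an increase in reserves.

Official reserve transactions balance = -((-2010.4) + (-207.0) + 1370.8) = 846.6
An accumulation of reserves is recorded as a debit (negative entry), so the change in the stock of reserves is the negative of that balance.
Change in official reserves = -(846.6) = -846.6

-846.6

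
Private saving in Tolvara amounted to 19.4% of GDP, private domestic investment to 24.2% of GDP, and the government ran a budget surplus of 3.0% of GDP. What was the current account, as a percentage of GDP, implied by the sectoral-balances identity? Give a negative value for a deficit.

-1.8

By the sectoral-balances identity, CA = (S_private - I) + (T - G).
Private balance = 19.4 - 24.2 = -4.8
Government balance (T - G) = 3.0
CA = -4.8 + 3.0 = -1.8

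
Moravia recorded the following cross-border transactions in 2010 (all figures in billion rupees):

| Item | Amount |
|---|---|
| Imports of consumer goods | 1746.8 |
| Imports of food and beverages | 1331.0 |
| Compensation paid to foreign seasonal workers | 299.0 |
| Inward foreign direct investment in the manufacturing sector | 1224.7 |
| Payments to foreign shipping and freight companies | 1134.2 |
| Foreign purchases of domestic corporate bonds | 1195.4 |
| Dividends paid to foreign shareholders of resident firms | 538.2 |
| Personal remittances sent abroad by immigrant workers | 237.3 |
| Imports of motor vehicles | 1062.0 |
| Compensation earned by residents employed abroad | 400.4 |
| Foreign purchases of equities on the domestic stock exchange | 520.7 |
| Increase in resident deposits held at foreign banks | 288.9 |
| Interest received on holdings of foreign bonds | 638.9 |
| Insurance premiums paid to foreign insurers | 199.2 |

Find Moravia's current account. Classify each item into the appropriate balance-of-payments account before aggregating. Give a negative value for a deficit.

-5508.4

Goods: -1746.8 - 1331.0 - 1062.0 = -4139.8
Services: -1134.2 - 199.2 = -1333.4
Primary income: -538.2 - 299.0 + 638.9 + 400.4 = 202.1
Secondary income: -237.3
Current account = (-4139.8) + (-1333.4) + 202.1 + (-237.3) = -5508.4
(Excluded from the current account — financial account: inward foreign direct investment in the manufacturing sector 1224.7, foreign purchases of domestic corporate bonds 1195.4, foreign purchases of equities on the domestic stock exchange 520.7, increase in resident deposits held at foreign banks 288.9.)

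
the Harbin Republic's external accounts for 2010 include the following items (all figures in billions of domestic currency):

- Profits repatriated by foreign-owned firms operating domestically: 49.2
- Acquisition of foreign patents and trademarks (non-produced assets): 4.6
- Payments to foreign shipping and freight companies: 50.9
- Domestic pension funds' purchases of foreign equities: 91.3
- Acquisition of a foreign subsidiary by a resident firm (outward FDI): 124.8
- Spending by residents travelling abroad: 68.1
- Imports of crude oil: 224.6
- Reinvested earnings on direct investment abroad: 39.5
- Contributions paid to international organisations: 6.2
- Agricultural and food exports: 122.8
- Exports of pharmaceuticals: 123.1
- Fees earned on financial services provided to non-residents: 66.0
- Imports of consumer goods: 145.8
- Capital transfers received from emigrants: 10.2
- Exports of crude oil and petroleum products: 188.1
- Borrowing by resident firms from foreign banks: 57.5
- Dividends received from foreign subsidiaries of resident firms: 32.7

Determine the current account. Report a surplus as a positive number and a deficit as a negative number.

27.4

Goods: 188.1 - 145.8 + 122.8 - 224.6 + 123.1 = 63.6
Services: -68.1 + 66.0 - 50.9 = -53.0
Primary income: 39.5 - 49.2 + 32.7 = 23.0
Secondary income: -6.2
Current account = 63.6 + (-53.0) + 23.0 + (-6.2) = 27.4
(Excluded from the current account — capital account: acquisition of foreign patents and trademarks (non-produced assets) 4.6, capital transfers received from emigrants 10.2; financial account: domestic pension funds' purchases of foreign equities 91.3, acquisition of a foreign subsidiary by a resident firm (outward FDI) 124.8, borrowing by resident firms from foreign banks 57.5.)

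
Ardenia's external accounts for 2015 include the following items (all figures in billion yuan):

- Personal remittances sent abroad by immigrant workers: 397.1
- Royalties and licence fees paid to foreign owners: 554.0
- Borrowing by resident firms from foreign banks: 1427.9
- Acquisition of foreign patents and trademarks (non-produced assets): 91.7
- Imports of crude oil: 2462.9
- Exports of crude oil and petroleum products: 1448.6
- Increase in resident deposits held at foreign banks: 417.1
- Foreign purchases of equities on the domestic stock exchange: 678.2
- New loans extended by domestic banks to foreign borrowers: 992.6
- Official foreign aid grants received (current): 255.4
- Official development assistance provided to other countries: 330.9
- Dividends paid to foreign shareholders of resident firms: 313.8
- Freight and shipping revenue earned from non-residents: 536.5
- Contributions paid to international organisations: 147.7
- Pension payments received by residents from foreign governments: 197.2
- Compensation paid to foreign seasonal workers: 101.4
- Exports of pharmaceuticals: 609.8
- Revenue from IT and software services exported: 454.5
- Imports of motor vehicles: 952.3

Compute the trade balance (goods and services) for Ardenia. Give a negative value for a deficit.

-919.8

Goods: -2462.9 + 609.8 - 952.3 + 1448.6 = -1356.8
Services: 536.5 - 554.0 + 454.5 = 437.0
Trade balance = -1356.8 + 437.0 = -919.8
(Excluded from the trade balance — secondary income: personal remittances sent abroad by immigrant workers 397.1, official foreign aid grants received (current) 255.4, official development assistance provided to other countries 330.9, contributions paid to international organisations 147.7, pension payments received by residents from foreign governments 197.2; financial account: borrowing by resident firms from foreign banks 1427.9, increase in resident deposits held at foreign banks 417.1, foreign purchases of equities on the domestic stock exchange 678.2, new loans extended by domestic banks to foreign borrowers 992.6; capital account: acquisition of foreign patents and trademarks (non-produced assets) 91.7; primary income: dividends paid to foreign shareholders of resident firms 313.8, compensation paid to foreign seasonal workers 101.4.)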